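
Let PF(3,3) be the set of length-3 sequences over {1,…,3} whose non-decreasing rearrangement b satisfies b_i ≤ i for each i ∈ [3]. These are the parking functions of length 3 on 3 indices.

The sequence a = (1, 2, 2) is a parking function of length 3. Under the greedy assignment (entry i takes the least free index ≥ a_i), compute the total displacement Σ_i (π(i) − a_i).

Σπ = 3·4/2 = 6 (π permutes [3]); Σa = 1+2+2 = 5; disp = 6−5 = 1.

1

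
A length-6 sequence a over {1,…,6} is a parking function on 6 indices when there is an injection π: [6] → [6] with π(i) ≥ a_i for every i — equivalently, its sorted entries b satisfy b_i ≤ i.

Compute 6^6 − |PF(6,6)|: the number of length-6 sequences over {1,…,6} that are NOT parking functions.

Count = (6+1−6)·(6+1)^{6−1} = 1·16807 = 16807 (Pollak)
Check (5,3,5,6,6,2) → sorted (2,3,5,5,6,6): b_1=2>1, not a PF.
So 46656 − 16807 = 29849 fail.

29849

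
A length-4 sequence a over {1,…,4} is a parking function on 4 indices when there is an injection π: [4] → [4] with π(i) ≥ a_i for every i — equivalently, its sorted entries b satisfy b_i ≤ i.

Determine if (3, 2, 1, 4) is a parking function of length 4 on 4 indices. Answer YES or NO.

YES

Order a: b = (1, 2, 3, 4).
  b_1=1 ≤ 1
  b_2=2 ≤ 2
  b_3=3 ≤ 3
  b_4=4 ≤ 4
All bounds hold ⇒ YES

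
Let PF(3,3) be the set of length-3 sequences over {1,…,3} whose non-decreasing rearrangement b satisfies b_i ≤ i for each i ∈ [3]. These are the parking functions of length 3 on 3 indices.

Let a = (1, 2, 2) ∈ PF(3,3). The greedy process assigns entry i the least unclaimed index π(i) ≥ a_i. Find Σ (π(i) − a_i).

1

Σπ = 3·4/2 = 6 (π permutes [3]); Σa = 1+2+2 = 5; disp = 6−5 = 1.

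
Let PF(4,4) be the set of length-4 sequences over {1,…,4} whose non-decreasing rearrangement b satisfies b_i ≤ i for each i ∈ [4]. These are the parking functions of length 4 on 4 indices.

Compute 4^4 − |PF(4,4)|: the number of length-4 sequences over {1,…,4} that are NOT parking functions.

131

Count = (4+1−4)·(4+1)^{4−1} = 1 · 125 = 125 (Konheim–Weiss)
One tuple (2,4,4,4) → sorted (2,4,4,4): b_1=2>1, not a PF.
Total 256; non-PF = 256−125 = 131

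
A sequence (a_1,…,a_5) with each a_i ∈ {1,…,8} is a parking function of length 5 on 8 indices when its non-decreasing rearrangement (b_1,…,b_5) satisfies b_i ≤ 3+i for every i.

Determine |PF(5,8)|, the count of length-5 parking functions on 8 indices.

|PF(5,8)| = (9−5)·9^(5−1) = 4×6561 = 26244 (Pollak)
E.g. (6,6,2,4,2) → sorted (2,2,4,6,6): b_i ≤ 3+i ∀i, a PF.

26244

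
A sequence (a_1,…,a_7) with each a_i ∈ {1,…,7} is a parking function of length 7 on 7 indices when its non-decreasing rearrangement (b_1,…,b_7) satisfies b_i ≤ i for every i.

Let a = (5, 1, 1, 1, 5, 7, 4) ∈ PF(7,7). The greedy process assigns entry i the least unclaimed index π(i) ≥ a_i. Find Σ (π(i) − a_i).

Σπ = 28 ({1..7} each once); Σa = 5+1+1+1+5+7+4 = 24; disp = 28−24 = 4.

4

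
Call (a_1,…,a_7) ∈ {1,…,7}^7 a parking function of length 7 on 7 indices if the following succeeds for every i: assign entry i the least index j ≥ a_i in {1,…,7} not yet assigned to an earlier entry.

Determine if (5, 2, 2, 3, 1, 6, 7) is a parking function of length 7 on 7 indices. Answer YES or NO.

YES

Order a: b = (1, 2, 2, 3, 5, 6, 7).
  b_1=1 ≤ 1
  b_2=2 ≤ 2
  b_3=2 ≤ 3
  b_4=3 ≤ 4
  b_5=5 ≤ 5
  b_6=6 ≤ 6
  b_7=7 ≤ 7
All bounds hold ⇒ YES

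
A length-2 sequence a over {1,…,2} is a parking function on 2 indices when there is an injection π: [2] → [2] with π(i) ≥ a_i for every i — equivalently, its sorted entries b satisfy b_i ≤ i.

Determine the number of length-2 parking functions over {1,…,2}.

Count = 1·3^1 = 1·3 = 3 [KW]
Check (2,1) → sorted (1,2): b_i ≤ i ∀i, a PF.

3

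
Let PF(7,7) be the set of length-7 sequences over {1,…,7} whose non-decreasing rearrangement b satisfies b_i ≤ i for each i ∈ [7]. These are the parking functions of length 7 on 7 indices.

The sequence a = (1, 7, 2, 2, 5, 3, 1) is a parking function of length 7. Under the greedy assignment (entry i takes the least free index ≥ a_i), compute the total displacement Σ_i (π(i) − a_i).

7

Σπ = 28 ({1..7} each once); Σa = 1+7+2+2+5+3+1 = 21; disp = 28−21 = 7.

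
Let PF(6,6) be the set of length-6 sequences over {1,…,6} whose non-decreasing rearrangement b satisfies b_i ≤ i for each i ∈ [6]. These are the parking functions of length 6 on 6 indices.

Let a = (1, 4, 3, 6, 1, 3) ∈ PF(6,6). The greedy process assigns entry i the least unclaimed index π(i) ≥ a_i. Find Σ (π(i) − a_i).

Σπ(i) = 1+…+6 = 21; Σa = 1+4+3+6+1+3 = 18; disp = 21−18 = 3.

3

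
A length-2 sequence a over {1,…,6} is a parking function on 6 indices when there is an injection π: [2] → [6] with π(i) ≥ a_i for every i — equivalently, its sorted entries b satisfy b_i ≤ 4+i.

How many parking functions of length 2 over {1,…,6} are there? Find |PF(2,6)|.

Count = (6−2+1)·(6+1)^(2−1) = 5×7 = 35 (Konheim–Weiss)
One tuple (5,5) → sorted (5,5): b_i ≤ 4+i ∀i, a PF.

35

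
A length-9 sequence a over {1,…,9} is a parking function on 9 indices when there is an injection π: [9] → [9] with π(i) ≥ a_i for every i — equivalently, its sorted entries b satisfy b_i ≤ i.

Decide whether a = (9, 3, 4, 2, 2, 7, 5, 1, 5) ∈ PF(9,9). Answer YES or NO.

YES

Order a: b = (1, 2, 2, 3, 4, 5, 5, 7, 9).
  b_1=1 ≤ 1
  b_2=2 ≤ 2
  b_3=2 ≤ 3
  b_4=3 ≤ 4
  b_5=4 ≤ 5
  b_6=5 ≤ 6
  b_7=5 ≤ 7
  b_8=7 ≤ 8
  b_9=9 ≤ 9
All bounds hold ⇒ YES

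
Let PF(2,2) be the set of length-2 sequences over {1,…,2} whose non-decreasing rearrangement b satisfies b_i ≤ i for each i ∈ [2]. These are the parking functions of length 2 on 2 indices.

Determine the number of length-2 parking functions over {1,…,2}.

|PF| = (2+1−2)·(2+1)^{2−1} = 1×3 = 3 [KW]
One tuple (2,1) → sorted (1,2): b_i ≤ i ∀i, a PF.

3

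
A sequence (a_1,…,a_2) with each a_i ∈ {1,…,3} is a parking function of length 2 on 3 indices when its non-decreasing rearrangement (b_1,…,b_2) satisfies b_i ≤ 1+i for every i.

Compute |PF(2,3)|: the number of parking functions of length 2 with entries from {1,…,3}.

8

Count = (3+1−2)·(3+1)^{2−1} = 2 · 4 = 8 [KW]
Check (1,2) → sorted (1,2): b_i ≤ 1+i ∀i, a PF.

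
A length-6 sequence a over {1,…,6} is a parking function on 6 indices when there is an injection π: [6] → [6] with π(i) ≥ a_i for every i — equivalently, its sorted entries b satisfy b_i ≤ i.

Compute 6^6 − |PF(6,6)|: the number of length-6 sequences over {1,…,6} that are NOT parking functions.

Count = 1·7^5 = 1·16807 = 16807 (Konheim–Weiss)
E.g. (5,5,3,4,6,6) → sorted (3,4,5,5,6,6): b_1=3>1, not a PF.
6^6 − 16807 = 46656 − 16807 = 29849

29849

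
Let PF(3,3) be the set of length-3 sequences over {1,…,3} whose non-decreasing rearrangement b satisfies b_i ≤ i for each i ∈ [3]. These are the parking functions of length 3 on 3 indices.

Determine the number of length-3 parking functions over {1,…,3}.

16

#PF = 1·4^2 = 1 · 16 = 16 (Konheim–Weiss)
Example (3,1,2) → sorted (1,2,3): b_i ≤ i ∀i, a PF.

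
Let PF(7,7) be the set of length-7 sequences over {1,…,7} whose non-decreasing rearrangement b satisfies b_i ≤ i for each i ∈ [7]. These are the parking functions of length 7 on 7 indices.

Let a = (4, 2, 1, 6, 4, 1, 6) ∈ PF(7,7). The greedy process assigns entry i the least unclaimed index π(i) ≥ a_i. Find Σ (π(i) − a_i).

4

Σπ = 7·8/2 = 28 (π permutes [7]); Σa = 4+2+1+6+4+1+6 = 24; disp = 28−24 = 4.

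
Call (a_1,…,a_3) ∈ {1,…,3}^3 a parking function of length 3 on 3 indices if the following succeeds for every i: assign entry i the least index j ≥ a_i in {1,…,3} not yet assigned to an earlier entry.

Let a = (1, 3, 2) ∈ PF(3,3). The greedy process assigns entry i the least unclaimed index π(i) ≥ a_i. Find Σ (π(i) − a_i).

Σπ(i) = 1+…+3 = 6; Σa = 1+3+2 = 6; disp = 6−6 = 0.

0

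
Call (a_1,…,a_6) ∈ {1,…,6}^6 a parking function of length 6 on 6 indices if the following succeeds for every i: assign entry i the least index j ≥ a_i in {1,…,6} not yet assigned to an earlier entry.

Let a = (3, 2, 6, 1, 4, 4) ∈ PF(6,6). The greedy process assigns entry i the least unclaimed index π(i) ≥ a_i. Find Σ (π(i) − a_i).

Σπ = 21 ({1..6} each once); Σa = 3+2+6+1+4+4 = 20; disp = 21−20 = 1.

1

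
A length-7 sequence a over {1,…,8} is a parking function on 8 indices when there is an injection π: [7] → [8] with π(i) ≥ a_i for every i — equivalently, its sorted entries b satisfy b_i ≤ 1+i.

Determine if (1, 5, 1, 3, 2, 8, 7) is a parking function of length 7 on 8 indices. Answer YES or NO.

YES

Order a: b = (1, 1, 2, 3, 5, 7, 8).
  b_1=1 ≤ 2
  b_2=1 ≤ 3
  b_3=2 ≤ 4
  b_4=3 ≤ 5
  b_5=5 ≤ 6
  b_6=7 ≤ 7
  b_7=8 ≤ 8
All bounds hold ⇒ YES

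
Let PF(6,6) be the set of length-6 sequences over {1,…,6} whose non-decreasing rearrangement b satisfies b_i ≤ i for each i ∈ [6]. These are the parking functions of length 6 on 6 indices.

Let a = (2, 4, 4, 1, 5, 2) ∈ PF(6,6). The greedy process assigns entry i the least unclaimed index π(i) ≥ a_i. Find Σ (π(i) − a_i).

3

Σπ(i) = 1+…+6 = 21; Σa = 2+4+4+1+5+2 = 18; disp = 21−18 = 3.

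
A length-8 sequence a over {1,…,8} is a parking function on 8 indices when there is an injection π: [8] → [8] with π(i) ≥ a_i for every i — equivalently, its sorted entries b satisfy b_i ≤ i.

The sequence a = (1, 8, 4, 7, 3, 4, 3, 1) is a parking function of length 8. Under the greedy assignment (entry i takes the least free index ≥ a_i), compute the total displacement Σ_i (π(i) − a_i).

Σπ = 36 ({1..8} each once); Σa = 1+8+4+7+3+4+3+1 = 31; disp = 36−31 = 5.

5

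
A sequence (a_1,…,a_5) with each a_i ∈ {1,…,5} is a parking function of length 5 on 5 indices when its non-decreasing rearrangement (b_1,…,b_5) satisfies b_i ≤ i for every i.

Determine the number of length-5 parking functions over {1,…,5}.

#PF = (5+1−5)·(5+1)^{5−1} = 1×1296 = 1296 [KW]
E.g. (5,2,1,2,2) → sorted (1,2,2,2,5): b_i ≤ i ∀i, a PF.

1296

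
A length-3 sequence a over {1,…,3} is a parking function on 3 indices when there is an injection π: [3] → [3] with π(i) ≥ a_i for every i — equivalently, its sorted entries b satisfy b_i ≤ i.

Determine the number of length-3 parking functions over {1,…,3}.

16

Count = (3+1−3)·(3+1)^{3−1} = 1×16 = 16
Example (2,2,1) → sorted (1,2,2): b_i ≤ i ∀i, a PF.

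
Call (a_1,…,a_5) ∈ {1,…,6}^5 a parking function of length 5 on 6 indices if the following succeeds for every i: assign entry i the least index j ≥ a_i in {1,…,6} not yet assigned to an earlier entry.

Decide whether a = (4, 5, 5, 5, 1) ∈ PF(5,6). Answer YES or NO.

NO

Rearranged: b = (1, 4, 5, 5, 5).
  b_1=1 ≤ 2
  b_2=4 > 3
  fails at i=2 ⇒ NO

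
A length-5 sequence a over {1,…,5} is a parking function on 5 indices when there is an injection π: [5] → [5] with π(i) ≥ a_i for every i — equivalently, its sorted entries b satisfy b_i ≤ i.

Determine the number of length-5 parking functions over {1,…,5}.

1296

#PF = (6−5)·6^(5−1) = 1×1296 = 1296 [KW]
E.g. (1,4,4,1,1) → sorted (1,1,1,4,4): b_i ≤ i ∀i, a PF.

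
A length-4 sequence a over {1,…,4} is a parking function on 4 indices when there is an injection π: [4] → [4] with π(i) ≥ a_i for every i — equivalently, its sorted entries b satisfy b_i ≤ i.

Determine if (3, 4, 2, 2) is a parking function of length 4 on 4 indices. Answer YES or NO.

NO

Order a: b = (2, 2, 3, 4).
  b_1=2 > 1
  fails at i=1 ⇒ NO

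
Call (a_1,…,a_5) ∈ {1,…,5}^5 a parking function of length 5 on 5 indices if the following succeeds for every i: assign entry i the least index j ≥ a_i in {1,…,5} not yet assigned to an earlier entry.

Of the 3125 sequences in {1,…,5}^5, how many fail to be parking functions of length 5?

|PF(5,5)| = (6−5)·6^(5−1) = 1 · 1296 = 1296 [KW]
Example (2,3,2,4,3) → sorted (2,2,3,3,4): b_1=2>1, not a PF.
So 3125 − 1296 = 1829 fail.

1829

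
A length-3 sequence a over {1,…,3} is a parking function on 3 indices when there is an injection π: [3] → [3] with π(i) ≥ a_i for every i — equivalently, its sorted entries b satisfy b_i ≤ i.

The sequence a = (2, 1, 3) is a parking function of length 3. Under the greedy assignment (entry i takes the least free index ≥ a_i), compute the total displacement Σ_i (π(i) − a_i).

0

Σπ(i) = 1+…+3 = 6; Σa = 2+1+3 = 6; disp = 6−6 = 0.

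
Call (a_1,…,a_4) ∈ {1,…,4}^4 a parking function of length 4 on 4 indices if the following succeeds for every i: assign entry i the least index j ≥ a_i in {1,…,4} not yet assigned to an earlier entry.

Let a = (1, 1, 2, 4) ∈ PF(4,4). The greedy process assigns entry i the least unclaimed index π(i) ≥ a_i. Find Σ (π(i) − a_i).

2

Σπ = 10 ({1..4} each once); Σa = 1+1+2+4 = 8; disp = 10−8 = 2.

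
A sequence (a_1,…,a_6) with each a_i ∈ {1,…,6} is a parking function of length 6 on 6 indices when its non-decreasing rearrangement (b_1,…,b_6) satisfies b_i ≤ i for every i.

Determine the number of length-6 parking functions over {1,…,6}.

16807

|PF(6,6)| = (7−6)·7^(6−1) = 1×16807 = 16807 (Pollak)
E.g. (4,3,5,6,1,1) → sorted (1,1,3,4,5,6): b_i ≤ i ∀i, a PF.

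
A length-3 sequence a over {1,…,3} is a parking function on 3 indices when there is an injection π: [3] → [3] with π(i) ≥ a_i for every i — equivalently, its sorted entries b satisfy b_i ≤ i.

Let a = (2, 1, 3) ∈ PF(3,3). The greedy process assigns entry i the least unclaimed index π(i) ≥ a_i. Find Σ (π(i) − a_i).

Σπ = 3·4/2 = 6 (π permutes [3]); Σa = 2+1+3 = 6; disp = 6−6 = 0.

0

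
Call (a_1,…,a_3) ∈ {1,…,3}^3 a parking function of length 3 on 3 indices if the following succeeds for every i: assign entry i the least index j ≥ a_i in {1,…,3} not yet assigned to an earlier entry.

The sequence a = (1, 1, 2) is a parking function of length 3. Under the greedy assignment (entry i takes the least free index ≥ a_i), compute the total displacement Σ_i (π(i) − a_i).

2

Σπ(i) = 1+…+3 = 6; Σa = 1+1+2 = 4; disp = 6−4 = 2.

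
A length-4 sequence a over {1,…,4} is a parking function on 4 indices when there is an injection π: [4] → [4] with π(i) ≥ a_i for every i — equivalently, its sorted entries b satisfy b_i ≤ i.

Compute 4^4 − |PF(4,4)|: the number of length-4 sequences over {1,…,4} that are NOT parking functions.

131

|PF(4,4)| = (4−4+1)·(4+1)^(4−1) = 1×125 = 125 (Pollak)
E.g. (4,4,1,3) → sorted (1,3,4,4): b_2=3>2, not a PF.
4^4 − 125 = 256 − 125 = 131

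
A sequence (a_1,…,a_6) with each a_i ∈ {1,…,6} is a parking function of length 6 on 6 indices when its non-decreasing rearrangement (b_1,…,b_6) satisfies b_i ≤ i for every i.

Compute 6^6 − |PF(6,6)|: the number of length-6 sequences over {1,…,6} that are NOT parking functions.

29849

|PF| = (7−6)·7^(6−1) = 1·16807 = 16807 (Konheim–Weiss)
One tuple (5,5,6,6,4,4) → sorted (4,4,5,5,6,6): b_1=4>1, not a PF.
Total 46656; non-PF = 46656−16807 = 29849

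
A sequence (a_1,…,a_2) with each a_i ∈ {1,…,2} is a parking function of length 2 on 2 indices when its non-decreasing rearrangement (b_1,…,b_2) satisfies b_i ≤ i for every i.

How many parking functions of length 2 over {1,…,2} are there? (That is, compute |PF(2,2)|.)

#PF = (2−2+1)·(2+1)^(2−1) = 1 · 3 = 3 (Pollak)
E.g. (1,1) → sorted (1,1): b_i ≤ i ∀i, a PF.

3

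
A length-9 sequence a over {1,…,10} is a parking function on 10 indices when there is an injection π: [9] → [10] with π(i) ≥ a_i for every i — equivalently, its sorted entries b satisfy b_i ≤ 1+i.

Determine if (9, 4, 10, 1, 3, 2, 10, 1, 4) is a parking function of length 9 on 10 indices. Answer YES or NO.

Order a: b = (1, 1, 2, 3, 4, 4, 9, 10, 10).
  b_1=1 ≤ 2
  b_2=1 ≤ 3
  b_3=2 ≤ 4
  b_4=3 ≤ 5
  b_5=4 ≤ 6
  b_6=4 ≤ 7
  b_7=9 > 8
  fails at i=7 ⇒ NO

NO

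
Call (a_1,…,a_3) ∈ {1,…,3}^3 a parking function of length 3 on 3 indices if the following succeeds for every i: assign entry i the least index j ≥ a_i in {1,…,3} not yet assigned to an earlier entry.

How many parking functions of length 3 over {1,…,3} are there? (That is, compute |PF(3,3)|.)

16

|PF(3,3)| = (3+1−3)·(3+1)^{3−1} = 1×16 = 16
Check (1,3,1) → sorted (1,1,3): b_i ≤ i ∀i, a PF.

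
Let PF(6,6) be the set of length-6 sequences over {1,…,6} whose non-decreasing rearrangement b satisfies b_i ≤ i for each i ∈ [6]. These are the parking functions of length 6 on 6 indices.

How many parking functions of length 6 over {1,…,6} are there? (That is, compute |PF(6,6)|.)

16807

|PF| = (6−6+1)·(6+1)^(6−1) = 1×16807 = 16807
Example (1,1,2,4,5,4) → sorted (1,1,2,4,4,5): b_i ≤ i ∀i, a PF.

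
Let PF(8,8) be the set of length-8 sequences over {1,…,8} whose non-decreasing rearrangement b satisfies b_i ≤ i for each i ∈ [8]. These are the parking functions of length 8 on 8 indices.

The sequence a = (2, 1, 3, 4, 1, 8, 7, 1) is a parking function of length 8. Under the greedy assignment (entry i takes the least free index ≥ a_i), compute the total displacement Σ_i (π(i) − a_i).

9

Σπ(i) = 1+…+8 = 36; Σa = 2+1+3+4+1+8+7+1 = 27; disp = 36−27 = 9.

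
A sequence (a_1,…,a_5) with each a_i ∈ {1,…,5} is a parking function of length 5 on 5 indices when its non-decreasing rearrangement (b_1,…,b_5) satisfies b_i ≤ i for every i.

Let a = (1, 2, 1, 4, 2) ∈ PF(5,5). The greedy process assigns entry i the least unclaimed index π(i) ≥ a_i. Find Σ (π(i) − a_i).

5

Σπ(i) = 1+…+5 = 15; Σa = 1+2+1+4+2 = 10; disp = 15−10 = 5.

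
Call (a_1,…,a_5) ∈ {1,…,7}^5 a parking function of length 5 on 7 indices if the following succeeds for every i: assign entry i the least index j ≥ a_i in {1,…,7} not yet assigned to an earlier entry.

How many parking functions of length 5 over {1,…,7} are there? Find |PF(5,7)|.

12288

|PF| = (7−5+1)·(7+1)^(5−1) = 3·4096 = 12288
One tuple (4,1,1,5,6) → sorted (1,1,4,5,6): b_i ≤ 2+i ∀i, a PF.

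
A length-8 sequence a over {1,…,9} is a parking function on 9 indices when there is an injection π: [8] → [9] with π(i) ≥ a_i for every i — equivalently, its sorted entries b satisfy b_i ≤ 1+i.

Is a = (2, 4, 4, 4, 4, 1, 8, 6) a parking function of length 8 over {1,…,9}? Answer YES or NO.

YES

Sorted: b = (1, 2, 4, 4, 4, 4, 6, 8).
  b_1=1 ≤ 2
  b_2=2 ≤ 3
  b_3=4 ≤ 4
  b_4=4 ≤ 5
  b_5=4 ≤ 6
  b_6=4 ≤ 7
  b_7=6 ≤ 8
  b_8=8 ≤ 9
All bounds hold ⇒ YES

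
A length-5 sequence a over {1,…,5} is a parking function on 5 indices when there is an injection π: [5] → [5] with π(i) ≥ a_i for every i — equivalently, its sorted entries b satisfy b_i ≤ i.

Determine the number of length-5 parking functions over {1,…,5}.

1296

#PF = (6−5)·6^(5−1) = 1 · 1296 = 1296 (Konheim–Weiss)
E.g. (2,4,1,4,2) → sorted (1,2,2,4,4): b_i ≤ i ∀i, a PF.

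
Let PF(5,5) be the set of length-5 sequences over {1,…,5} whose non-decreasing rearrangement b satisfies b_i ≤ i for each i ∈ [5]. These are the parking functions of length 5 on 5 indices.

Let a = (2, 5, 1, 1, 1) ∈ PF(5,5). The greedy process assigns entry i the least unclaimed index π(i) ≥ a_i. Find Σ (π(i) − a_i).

Σπ = 15 ({1..5} each once); Σa = 2+5+1+1+1 = 10; disp = 15−10 = 5.

5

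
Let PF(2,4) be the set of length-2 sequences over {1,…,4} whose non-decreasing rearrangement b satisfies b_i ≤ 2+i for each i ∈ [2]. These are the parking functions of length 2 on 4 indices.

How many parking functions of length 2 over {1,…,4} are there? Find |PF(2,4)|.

|PF(2,4)| = 3·5^1 = 3 · 5 = 15 (Pollak)
Check (2,4) → sorted (2,4): b_i ≤ 2+i ∀i, a PF.

15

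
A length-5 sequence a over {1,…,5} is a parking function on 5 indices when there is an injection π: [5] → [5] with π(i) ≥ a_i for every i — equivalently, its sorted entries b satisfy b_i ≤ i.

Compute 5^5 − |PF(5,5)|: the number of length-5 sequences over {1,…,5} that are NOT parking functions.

Count = (5+1−5)·(5+1)^{5−1} = 1 · 1296 = 1296
Check (5,4,5,5,5) → sorted (4,5,5,5,5): b_1=4>1, not a PF.
Total 3125; non-PF = 3125−1296 = 1829

1829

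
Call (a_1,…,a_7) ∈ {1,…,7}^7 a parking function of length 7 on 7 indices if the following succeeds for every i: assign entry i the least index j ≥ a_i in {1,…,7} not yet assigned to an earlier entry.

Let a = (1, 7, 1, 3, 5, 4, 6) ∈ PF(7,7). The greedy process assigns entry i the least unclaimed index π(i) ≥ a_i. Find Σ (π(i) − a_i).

Σπ = 7·8/2 = 28 (π permutes [7]); Σa = 1+7+1+3+5+4+6 = 27; disp = 28−27 = 1.

1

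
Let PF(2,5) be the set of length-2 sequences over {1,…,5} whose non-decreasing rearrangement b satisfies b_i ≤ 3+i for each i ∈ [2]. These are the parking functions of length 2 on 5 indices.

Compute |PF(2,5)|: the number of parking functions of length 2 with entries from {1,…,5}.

#PF = (5+1−2)·(5+1)^{2−1} = 4×6 = 24 (Konheim–Weiss)
One tuple (3,3) → sorted (3,3): b_i ≤ 3+i ∀i, a PF.

24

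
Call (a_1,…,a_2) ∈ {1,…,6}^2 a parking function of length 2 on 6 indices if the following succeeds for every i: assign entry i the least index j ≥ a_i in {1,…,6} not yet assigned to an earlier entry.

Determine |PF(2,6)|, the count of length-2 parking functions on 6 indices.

35

#PF = (6−2+1)·(6+1)^(2−1) = 5·7 = 35 (Konheim–Weiss)
E.g. (3,6) → sorted (3,6): b_i ≤ 4+i ∀i, a PF.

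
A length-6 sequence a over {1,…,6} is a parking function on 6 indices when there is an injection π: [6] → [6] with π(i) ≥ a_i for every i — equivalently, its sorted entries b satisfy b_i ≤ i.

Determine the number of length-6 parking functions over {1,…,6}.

|PF(6,6)| = 1·7^5 = 1×16807 = 16807
One tuple (4,1,1,4,2,1) → sorted (1,1,1,2,4,4): b_i ≤ i ∀i, a PF.

16807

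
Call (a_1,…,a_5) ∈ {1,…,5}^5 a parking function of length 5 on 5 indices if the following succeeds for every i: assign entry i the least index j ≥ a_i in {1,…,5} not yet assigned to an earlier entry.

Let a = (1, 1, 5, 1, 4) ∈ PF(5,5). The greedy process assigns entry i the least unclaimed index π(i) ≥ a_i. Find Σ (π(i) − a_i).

Σπ = 5·6/2 = 15 (π permutes [5]); Σa = 1+1+5+1+4 = 12; disp = 15−12 = 3.

3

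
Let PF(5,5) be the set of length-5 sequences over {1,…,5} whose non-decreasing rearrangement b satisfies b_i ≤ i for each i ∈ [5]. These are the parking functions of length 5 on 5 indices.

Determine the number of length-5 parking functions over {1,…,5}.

|PF| = (5−5+1)·(5+1)^(5−1) = 1·1296 = 1296 (Konheim–Weiss)
One tuple (1,4,2,4,2) → sorted (1,2,2,4,4): b_i ≤ i ∀i, a PF.

1296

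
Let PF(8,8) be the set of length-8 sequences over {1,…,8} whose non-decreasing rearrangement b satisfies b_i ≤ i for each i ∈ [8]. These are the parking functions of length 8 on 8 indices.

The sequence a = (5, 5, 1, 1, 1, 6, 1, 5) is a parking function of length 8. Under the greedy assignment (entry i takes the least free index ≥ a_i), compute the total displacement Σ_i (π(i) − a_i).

11

Σπ = 36 ({1..8} each once); Σa = 5+5+1+1+1+6+1+5 = 25; disp = 36−25 = 11.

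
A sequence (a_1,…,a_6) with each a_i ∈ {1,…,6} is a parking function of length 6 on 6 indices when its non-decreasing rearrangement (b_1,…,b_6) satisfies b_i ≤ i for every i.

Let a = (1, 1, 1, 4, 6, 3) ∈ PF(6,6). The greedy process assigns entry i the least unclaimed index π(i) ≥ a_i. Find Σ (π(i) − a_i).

5

Σπ = 21 ({1..6} each once); Σa = 1+1+1+4+6+3 = 16; disp = 21−16 = 5.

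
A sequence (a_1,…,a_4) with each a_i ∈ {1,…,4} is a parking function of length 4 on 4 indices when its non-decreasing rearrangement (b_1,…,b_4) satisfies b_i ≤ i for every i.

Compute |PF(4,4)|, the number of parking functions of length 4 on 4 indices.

#PF = (4−4+1)·(4+1)^(4−1) = 1 · 125 = 125 [KW]
One tuple (3,1,4,1) → sorted (1,1,3,4): b_i ≤ i ∀i, a PF.

125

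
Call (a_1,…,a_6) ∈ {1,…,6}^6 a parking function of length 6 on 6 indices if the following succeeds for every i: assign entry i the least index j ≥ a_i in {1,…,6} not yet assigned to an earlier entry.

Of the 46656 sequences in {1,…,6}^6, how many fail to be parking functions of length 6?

29849

Count = (6−6+1)·(6+1)^(6−1) = 1×16807 = 16807
Example (1,6,6,4,5,2) → sorted (1,2,4,5,6,6): b_3=4>3, not a PF.
6^6 − 16807 = 46656 − 16807 = 29849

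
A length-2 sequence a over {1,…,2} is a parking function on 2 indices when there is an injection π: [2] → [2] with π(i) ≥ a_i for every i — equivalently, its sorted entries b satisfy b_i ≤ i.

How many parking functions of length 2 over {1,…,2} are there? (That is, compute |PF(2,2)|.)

3

#PF = 1·3^1 = 1·3 = 3 [KW]
One tuple (2,1) → sorted (1,2): b_i ≤ i ∀i, a PF.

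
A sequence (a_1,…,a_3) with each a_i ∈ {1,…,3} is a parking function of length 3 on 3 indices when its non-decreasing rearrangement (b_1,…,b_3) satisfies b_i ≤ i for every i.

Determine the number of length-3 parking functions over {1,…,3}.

16

|PF(3,3)| = (3+1−3)·(3+1)^{3−1} = 1·16 = 16 (Konheim–Weiss)
One tuple (1,1,3) → sorted (1,1,3): b_i ≤ i ∀i, a PF.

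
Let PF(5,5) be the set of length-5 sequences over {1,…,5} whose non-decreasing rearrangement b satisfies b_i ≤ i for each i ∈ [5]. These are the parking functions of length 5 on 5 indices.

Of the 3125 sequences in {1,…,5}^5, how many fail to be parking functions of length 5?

#PF = 1·6^4 = 1 · 1296 = 1296 (Konheim–Weiss)
One tuple (4,2,2,3,4) → sorted (2,2,3,4,4): b_1=2>1, not a PF.
So 3125 − 1296 = 1829 fail.

1829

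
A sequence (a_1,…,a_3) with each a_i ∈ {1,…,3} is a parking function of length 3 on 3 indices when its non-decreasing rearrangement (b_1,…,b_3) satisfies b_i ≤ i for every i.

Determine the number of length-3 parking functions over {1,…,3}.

Count = (4−3)·4^(3−1) = 1·16 = 16
Check (1,1,3) → sorted (1,1,3): b_i ≤ i ∀i, a PF.

16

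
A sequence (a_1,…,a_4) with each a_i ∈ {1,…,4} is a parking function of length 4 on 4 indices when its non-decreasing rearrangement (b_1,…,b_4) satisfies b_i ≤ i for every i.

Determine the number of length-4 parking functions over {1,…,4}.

125

Count = (5−4)·5^(4−1) = 1 · 125 = 125 [KW]
Check (1,1,3,2) → sorted (1,1,2,3): b_i ≤ i ∀i, a PF.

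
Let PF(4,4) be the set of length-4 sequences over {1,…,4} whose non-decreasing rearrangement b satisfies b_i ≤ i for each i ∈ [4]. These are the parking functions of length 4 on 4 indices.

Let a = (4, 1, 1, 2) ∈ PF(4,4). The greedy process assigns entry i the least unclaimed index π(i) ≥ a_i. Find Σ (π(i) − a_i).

2

Σπ = 10 ({1..4} each once); Σa = 4+1+1+2 = 8; disp = 10−8 = 2.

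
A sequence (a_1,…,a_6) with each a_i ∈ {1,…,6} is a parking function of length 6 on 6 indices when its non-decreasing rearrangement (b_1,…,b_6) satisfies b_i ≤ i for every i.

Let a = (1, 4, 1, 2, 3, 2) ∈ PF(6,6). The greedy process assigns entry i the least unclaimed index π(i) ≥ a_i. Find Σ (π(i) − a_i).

Σπ = 21 ({1..6} each once); Σa = 1+4+1+2+3+2 = 13; disp = 21−13 = 8.

8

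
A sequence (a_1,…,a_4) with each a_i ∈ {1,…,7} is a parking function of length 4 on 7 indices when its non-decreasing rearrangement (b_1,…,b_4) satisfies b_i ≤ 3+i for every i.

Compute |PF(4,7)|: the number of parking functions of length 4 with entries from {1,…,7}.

2048

#PF = (8−4)·8^(4−1) = 4×512 = 2048 (Konheim–Weiss)
E.g. (1,3,5,4) → sorted (1,3,4,5): b_i ≤ 3+i ∀i, a PF.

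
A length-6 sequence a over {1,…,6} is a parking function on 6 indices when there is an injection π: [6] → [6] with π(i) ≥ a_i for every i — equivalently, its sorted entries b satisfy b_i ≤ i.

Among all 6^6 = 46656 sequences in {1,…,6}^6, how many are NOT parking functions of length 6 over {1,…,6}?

|PF(6,6)| = (6−6+1)·(6+1)^(6−1) = 1×16807 = 16807 (Konheim–Weiss)
One tuple (6,2,3,6,4,5) → sorted (2,3,4,5,6,6): b_1=2>1, not a PF.
Total 46656; non-PF = 46656−16807 = 29849

29849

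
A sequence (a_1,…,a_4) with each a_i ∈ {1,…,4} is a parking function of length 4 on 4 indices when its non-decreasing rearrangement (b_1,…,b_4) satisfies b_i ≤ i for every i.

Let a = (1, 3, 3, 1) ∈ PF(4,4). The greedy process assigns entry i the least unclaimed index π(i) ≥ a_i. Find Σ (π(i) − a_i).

Σπ = 4·5/2 = 10 (π permutes [4]); Σa = 1+3+3+1 = 8; disp = 10−8 = 2.

2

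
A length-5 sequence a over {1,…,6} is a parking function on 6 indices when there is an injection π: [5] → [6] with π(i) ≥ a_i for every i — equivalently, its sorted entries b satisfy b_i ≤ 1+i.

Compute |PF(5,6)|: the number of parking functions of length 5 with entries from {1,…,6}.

4802

Count = (7−5)·7^(5−1) = 2·2401 = 4802 (Konheim–Weiss)
Check (4,5,2,3,5) → sorted (2,3,4,5,5): b_i ≤ 1+i ∀i, a PF.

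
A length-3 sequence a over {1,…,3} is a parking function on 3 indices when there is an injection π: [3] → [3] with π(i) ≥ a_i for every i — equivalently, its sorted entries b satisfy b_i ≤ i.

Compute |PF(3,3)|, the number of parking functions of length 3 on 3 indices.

16

|PF(3,3)| = 1·4^2 = 1·16 = 16 (Konheim–Weiss)
One tuple (1,2,3) → sorted (1,2,3): b_i ≤ i ∀i, a PF.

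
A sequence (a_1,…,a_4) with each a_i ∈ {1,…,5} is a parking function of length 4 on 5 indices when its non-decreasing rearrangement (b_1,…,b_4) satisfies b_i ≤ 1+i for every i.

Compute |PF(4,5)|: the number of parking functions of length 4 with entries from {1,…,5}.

#PF = (5−4+1)·(5+1)^(4−1) = 2 · 216 = 432 (Konheim–Weiss)
Check (5,1,4,3) → sorted (1,3,4,5): b_i ≤ 1+i ∀i, a PF.

432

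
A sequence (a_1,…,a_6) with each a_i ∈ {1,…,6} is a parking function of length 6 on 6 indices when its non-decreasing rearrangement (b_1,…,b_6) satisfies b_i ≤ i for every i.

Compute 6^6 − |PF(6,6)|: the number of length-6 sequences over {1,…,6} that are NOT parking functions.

|PF| = (6+1−6)·(6+1)^{6−1} = 1·16807 = 16807
One tuple (5,1,5,6,1,6) → sorted (1,1,5,5,6,6): b_3=5>3, not a PF.
6^6 − 16807 = 46656 − 16807 = 29849

29849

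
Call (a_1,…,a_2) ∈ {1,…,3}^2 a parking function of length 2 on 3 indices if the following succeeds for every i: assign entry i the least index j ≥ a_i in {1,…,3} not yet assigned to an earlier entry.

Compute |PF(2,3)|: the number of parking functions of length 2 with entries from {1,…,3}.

8

#PF = 2·4^1 = 2·4 = 8 (Konheim–Weiss)
One tuple (3,1) → sorted (1,3): b_i ≤ 1+i ∀i, a PF.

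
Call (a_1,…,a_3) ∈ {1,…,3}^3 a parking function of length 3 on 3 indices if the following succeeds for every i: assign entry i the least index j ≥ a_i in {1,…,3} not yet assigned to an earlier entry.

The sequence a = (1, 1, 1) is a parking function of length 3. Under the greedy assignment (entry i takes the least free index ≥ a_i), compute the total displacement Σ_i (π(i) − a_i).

Σπ = 3·4/2 = 6 (π permutes [3]); Σa = 1+1+1 = 3; disp = 6−3 = 3.

3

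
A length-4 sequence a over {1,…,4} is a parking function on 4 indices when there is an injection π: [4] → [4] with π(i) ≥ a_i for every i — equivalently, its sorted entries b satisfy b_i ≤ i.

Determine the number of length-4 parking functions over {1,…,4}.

125

Count = (4−4+1)·(4+1)^(4−1) = 1 · 125 = 125 (Konheim–Weiss)
Check (2,1,2,2) → sorted (1,2,2,2): b_i ≤ i ∀i, a PF.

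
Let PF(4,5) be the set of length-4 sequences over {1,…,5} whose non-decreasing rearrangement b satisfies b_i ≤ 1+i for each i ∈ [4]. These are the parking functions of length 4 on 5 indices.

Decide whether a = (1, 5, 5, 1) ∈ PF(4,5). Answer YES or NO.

Rearranged: b = (1, 1, 5, 5).
  b_1=1 ≤ 2
  b_2=1 ≤ 3
  b_3=5 > 4
  fails at i=3 ⇒ NO

NO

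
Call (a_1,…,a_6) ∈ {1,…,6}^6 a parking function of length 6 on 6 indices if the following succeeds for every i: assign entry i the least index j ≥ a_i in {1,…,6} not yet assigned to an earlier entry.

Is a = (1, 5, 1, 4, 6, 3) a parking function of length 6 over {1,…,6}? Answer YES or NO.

Order a: b = (1, 1, 3, 4, 5, 6).
  b_1=1 ≤ 1
  b_2=1 ≤ 2
  b_3=3 ≤ 3
  b_4=4 ≤ 4
  b_5=5 ≤ 5
  b_6=6 ≤ 6
All bounds hold ⇒ YES

YES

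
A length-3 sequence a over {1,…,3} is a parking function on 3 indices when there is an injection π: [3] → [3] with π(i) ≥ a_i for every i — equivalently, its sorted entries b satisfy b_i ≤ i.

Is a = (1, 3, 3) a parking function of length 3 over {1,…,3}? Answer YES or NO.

Sorted: b = (1, 3, 3).
  b_1=1 ≤ 1
  b_2=3 > 2
  fails at i=2 ⇒ NO

NO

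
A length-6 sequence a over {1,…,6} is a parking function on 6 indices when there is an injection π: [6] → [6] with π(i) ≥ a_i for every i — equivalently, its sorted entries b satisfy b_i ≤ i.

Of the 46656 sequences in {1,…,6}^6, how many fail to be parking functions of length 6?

Count = 1·7^5 = 1×16807 = 16807 [KW]
One tuple (6,5,5,4,6,4) → sorted (4,4,5,5,6,6): b_1=4>1, not a PF.
So 46656 − 16807 = 29849 fail.

29849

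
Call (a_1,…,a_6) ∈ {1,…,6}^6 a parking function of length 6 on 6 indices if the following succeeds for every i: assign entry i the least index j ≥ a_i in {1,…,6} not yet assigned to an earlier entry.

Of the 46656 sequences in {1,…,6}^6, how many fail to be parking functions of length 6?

29849

Count = (7−6)·7^(6−1) = 1 · 16807 = 16807
E.g. (6,5,3,6,4,2) → sorted (2,3,4,5,6,6): b_1=2>1, not a PF.
Total 46656; non-PF = 46656−16807 = 29849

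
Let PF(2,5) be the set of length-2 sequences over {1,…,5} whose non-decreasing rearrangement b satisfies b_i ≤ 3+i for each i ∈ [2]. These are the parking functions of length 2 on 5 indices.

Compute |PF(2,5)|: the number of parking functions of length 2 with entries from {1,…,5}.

|PF| = (5+1−2)·(5+1)^{2−1} = 4·6 = 24 [KW]
Example (5,3) → sorted (3,5): b_i ≤ 3+i ∀i, a PF.

24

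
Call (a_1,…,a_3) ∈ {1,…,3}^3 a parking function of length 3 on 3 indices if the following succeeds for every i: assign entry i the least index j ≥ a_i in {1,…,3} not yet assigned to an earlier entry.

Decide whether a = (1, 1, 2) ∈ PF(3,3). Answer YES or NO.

YES

Order a: b = (1, 1, 2).
  b_1=1 ≤ 1
  b_2=1 ≤ 2
  b_3=2 ≤ 3
All bounds hold ⇒ YES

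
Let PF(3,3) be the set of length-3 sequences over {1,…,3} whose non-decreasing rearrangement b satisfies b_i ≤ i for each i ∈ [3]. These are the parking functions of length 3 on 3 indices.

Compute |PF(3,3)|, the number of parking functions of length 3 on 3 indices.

#PF = (3+1−3)·(3+1)^{3−1} = 1·16 = 16 (Konheim–Weiss)
E.g. (3,1,2) → sorted (1,2,3): b_i ≤ i ∀i, a PF.

16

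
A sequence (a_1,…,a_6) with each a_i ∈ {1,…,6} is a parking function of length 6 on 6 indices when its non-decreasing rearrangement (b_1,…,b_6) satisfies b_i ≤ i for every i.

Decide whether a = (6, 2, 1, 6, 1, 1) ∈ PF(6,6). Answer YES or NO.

NO

Rearranged: b = (1, 1, 1, 2, 6, 6).
  b_1=1 ≤ 1
  b_2=1 ≤ 2
  b_3=1 ≤ 3
  b_4=2 ≤ 4
  b_5=6 > 5
  fails at i=5 ⇒ NO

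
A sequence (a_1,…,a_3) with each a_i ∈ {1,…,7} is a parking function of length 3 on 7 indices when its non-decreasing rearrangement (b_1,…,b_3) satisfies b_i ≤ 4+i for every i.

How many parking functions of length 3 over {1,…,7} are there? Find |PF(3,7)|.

|PF| = (7−3+1)·(7+1)^(3−1) = 5·64 = 320 (Pollak)
E.g. (1,3,1) → sorted (1,1,3): b_i ≤ 4+i ∀i, a PF.

320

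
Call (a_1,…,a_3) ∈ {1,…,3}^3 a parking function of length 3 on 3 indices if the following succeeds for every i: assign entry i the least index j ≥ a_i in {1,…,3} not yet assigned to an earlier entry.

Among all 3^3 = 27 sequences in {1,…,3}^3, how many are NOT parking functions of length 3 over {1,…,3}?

11

|PF| = (3+1−3)·(3+1)^{3−1} = 1×16 = 16 [KW]
One tuple (3,2,3) → sorted (2,3,3): b_1=2>1, not a PF.
3^3 − 16 = 27 − 16 = 11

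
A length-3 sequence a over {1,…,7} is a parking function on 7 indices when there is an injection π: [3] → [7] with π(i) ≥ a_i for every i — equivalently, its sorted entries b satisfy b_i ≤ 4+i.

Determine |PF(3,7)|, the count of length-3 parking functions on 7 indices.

Count = (7+1−3)·(7+1)^{3−1} = 5·64 = 320 (Konheim–Weiss)
Check (2,7,1) → sorted (1,2,7): b_i ≤ 4+i ∀i, a PF.

320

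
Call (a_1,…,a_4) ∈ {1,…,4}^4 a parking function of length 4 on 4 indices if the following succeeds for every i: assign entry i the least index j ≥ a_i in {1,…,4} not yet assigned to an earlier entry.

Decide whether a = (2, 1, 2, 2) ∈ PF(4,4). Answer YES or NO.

YES

Order a: b = (1, 2, 2, 2).
  b_1=1 ≤ 1
  b_2=2 ≤ 2
  b_3=2 ≤ 3
  b_4=2 ≤ 4
All bounds hold ⇒ YES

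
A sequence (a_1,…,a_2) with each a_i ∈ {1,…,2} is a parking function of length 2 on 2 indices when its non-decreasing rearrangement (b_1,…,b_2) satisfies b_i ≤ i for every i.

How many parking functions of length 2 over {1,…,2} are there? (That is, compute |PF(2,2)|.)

Count = (2−2+1)·(2+1)^(2−1) = 1 · 3 = 3
Check (1,1) → sorted (1,1): b_i ≤ i ∀i, a PF.

3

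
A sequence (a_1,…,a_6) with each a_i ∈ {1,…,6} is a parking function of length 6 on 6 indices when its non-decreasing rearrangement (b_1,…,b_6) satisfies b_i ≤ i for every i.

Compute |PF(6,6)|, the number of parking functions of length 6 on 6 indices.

16807

|PF(6,6)| = (6+1−6)·(6+1)^{6−1} = 1·16807 = 16807 (Konheim–Weiss)
One tuple (3,6,1,2,1,5) → sorted (1,1,2,3,5,6): b_i ≤ i ∀i, a PF.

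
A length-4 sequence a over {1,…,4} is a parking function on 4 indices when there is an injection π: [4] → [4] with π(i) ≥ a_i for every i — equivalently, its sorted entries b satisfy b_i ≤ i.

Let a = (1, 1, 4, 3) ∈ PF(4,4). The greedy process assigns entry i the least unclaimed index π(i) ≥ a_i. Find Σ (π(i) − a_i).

1

Σπ = 4·5/2 = 10 (π permutes [4]); Σa = 1+1+4+3 = 9; disp = 10−9 = 1.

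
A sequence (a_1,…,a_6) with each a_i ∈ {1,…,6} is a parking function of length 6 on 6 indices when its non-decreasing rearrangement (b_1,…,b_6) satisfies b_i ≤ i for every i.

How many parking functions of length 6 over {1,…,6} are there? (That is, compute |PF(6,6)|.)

16807

#PF = 1·7^5 = 1·16807 = 16807
Check (2,4,1,4,5,1) → sorted (1,1,2,4,4,5): b_i ≤ i ∀i, a PF.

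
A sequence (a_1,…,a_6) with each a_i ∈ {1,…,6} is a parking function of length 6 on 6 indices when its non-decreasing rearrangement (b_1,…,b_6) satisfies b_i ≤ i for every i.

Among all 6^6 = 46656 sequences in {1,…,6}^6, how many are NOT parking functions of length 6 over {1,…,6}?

29849

|PF(6,6)| = 1·7^5 = 1·16807 = 16807 [KW]
Check (6,4,4,3,4,3) → sorted (3,3,4,4,4,6): b_1=3>1, not a PF.
6^6 − 16807 = 46656 − 16807 = 29849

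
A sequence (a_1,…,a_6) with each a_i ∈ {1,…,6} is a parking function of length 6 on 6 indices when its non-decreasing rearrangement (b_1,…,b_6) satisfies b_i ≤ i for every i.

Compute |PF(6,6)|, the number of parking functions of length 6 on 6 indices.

|PF| = 1·7^5 = 1 · 16807 = 16807
Example (5,4,1,2,5,3) → sorted (1,2,3,4,5,5): b_i ≤ i ∀i, a PF.

16807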